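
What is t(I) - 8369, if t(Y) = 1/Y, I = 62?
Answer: -518877/62 ≈ -8369.0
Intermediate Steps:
t(I) - 8369 = 1/62 - 8369 = -518877/62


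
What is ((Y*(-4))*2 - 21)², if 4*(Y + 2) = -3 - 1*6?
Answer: 169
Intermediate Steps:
Y = -17/4 (Y = -2 + (-3 - 1*6)/4 = -2 + (-3 - 6)/4 = -2 + (¼)*(-9) = -2 - 9/4 = -17/4 ≈ -4.2500)
((Y*(-4))*2 - 21)² = (-17/4*(-4)*2 - 21)² = (17*2 - 21)² = (34 - 21)² = 13² = 169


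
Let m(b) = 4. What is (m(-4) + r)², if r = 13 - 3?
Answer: 196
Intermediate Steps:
r = 10
(m(-4) + r)² = (4 + 10)² = 14² = 196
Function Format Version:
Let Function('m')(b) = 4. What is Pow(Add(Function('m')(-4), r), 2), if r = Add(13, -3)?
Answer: 196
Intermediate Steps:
r = 10
Pow(Add(Function('m')(-4), r), 2) = Pow(Add(4, 10), 2) = Pow(14, 2) = 196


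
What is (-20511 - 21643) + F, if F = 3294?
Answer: -38860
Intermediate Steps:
(-20511 - 21643) + F = (-20511 - 21643) + 3294 = -42154 + 3294 = -38860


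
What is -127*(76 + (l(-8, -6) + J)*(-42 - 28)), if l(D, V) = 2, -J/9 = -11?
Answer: 888238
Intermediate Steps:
J = 99 (J = -9*(-11) = 99)
-127*(76 + (l(-8, -6) + J)*(-42 - 28)) = -127*(76 + (2 + 99)*(-42 - 28)) = -127*(76 + 101*(-70)) = -127*(76 - 7070) = -127*(-6994) = 888238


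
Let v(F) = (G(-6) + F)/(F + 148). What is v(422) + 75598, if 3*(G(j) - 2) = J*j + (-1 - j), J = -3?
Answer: 25854775/342 ≈ 75599.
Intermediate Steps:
G(j) = 5/3 - 4*j/3 (G(j) = 2 + (-3*j + (-1 - j))/3 = 2 + (-1 - 4*j)/3 = 2 + (-⅓ - 4*j/3) = 5/3 - 4*j/3)
v(F) = (29/3 + F)/(148 + F) (v(F) = ((5/3 - 4/3*(-6)) + F)/(F + 148) = ((5/3 + 8) + F)/(148 + F) = (29/3 + F)/(148 + F))
v(422) + 75598 = (29/3 + 422)/(148 + 422) + 75598 = (1295/3)/570 + 75598 = (1/570)*(1295/3) + 75598 = 259/342 + 75598 = 25854775/342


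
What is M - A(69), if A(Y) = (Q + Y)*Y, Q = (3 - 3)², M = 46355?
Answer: 41594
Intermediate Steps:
Q = 0 (Q = 0² = 0)
A(Y) = Y² (A(Y) = (0 + Y)*Y = Y*Y = Y²)
M - A(69) = 46355 - 1*69² = 46355 - 1*4761 = 46355 - 4761 = 41594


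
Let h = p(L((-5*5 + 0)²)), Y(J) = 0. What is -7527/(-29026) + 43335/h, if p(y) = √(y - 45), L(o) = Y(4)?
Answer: 7527/29026 - 2889*I*√5 ≈ 0.25932 - 6460.0*I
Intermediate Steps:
L(o) = 0
p(y) = √(-45 + y)
h = 3*I*√5 (h = √(-45 + 0) = √(-45) = 3*I*√5 ≈ 6.7082*I)
-7527/(-29026) + 43335/h = -7527/(-29026) + 43335/((3*I*√5)) = -7527*(-1/29026) + 43335*(-I*√5/15) = 7527/29026 - 2889*I*√5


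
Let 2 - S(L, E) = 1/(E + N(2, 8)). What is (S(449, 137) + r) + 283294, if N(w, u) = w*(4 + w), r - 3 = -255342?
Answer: 4165592/149 ≈ 27957.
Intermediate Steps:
r = -255339 (r = 3 - 255342 = -255339)
S(L, E) = 2 - 1/(12 + E) (S(L, E) = 2 - 1/(E + 2*(4 + 2)) = 2 - 1/(E + 2*6) = 2 - 1/(E + 12) = 2 - 1/(12 + E))
(S(449, 137) + r) + 283294 = ((23 + 2*137)/(12 + 137) - 255339) + 283294 = ((23 + 274)/149 - 255339) + 283294 = ((1/149)*297 - 255339) + 283294 = (297/149 - 255339) + 283294 = -38045214/149 + 283294 = 4165592/149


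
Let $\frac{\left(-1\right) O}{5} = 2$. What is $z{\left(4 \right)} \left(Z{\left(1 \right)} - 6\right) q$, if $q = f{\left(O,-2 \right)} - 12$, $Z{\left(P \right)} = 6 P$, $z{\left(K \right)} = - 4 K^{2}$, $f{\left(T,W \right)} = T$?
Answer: $0$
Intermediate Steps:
$O = -10$ ($O = \left(-5\right) 2 = -10$)
$q = -22$ ($q = -10 - 12 = -22$)
$z{\left(4 \right)} \left(Z{\left(1 \right)} - 6\right) q = - 4 \cdot 4^{2} \left(6 \cdot 1 - 6\right) \left(-22\right) = \left(-4\right) 16 \left(6 - 6\right) \left(-22\right) = \left(-64\right) 0 \left(-22\right) = 0 \left(-22\right) = 0$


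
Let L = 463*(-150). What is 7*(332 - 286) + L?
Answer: -69128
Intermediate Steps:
L = -69450
7*(332 - 286) + L = 7*(332 - 286) - 69450 = 7*46 - 69450 = 322 - 69450 = -69128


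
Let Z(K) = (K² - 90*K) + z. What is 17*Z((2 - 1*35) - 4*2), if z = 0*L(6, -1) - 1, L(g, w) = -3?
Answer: 91290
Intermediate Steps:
z = -1 (z = 0*(-3) - 1 = 0 - 1 = -1)
Z(K) = -1 + K² - 90*K (Z(K) = (K² - 90*K) - 1 = -1 + K² - 90*K)
17*Z((2 - 1*35) - 4*2) = 17*(-1 + ((2 - 1*35) - 4*2)² - 90*((2 - 1*35) - 4*2)) = 17*(-1 + ((2 - 35) - 1*8)² - 90*((2 - 35) - 1*8)) = 17*(-1 + (-33 - 8)² - 90*(-33 - 8)) = 17*(-1 + (-41)² - 90*(-41)) = 17*(-1 + 1681 + 3690) = 17*5370 = 91290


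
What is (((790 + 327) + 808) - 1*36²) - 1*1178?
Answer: -549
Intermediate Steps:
(((790 + 327) + 808) - 1*36²) - 1*1178 = ((1117 + 808) - 1*1296) - 1178 = (1925 - 1296) - 1178 = 629 - 1178 = -549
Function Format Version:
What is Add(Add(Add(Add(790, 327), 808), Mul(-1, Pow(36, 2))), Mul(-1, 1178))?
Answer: -549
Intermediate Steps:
Add(Add(Add(Add(790, 327), 808), Mul(-1, Pow(36, 2))), Mul(-1, 1178)) = Add(Add(Add(1117, 808), Mul(-1, 1296)), -1178) = Add(Add(1925, -1296), -1178) = Add(629, -1178) = -549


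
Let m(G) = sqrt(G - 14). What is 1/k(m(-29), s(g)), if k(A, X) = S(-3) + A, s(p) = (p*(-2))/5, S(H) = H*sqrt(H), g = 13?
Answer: I/(-sqrt(43) + 3*sqrt(3)) ≈ -0.7346*I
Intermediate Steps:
m(G) = sqrt(-14 + G)
S(H) = H**(3/2)
s(p) = -2*p/5 (s(p) = -2*p*(1/5) = -2*p/5)
k(A, X) = A - 3*I*sqrt(3) (k(A, X) = (-3)**(3/2) + A = -3*I*sqrt(3) + A = A - 3*I*sqrt(3))
1/k(m(-29), s(g)) = 1/(sqrt(-14 - 29) - 3*I*sqrt(3)) = 1/(sqrt(-43) - 3*I*sqrt(3)) = 1/(I*sqrt(43) - 3*I*sqrt(3))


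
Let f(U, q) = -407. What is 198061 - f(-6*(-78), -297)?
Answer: 198468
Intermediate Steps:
198061 - f(-6*(-78), -297) = 198061 - 1*(-407) = 198061 + 407 = 198468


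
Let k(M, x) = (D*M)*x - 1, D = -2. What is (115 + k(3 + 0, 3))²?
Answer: 9216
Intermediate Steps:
k(M, x) = -1 - 2*M*x (k(M, x) = (-2*M)*x - 1 = -2*M*x - 1 = -1 - 2*M*x)
(115 + k(3 + 0, 3))² = (115 + (-1 - 2*(3 + 0)*3))² = (115 + (-1 - 2*3*3))² = (115 + (-1 - 18))² = (115 - 19)² = 96² = 9216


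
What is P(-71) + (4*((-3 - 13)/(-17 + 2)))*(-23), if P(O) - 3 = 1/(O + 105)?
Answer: -48503/510 ≈ -95.104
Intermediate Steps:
P(O) = 3 + 1/(105 + O) (P(O) = 3 + 1/(O + 105) = 3 + 1/(105 + O))
P(-71) + (4*((-3 - 13)/(-17 + 2)))*(-23) = (316 + 3*(-71))/(105 - 71) + (4*((-3 - 13)/(-17 + 2)))*(-23) = (316 - 213)/34 + (4*(-16/(-15)))*(-23) = (1/34)*103 + (4*(-16*(-1/15)))*(-23) = 103/34 + (4*(16/15))*(-23) = 103/34 + (64/15)*(-23) = 103/34 - 1472/15 = -48503/510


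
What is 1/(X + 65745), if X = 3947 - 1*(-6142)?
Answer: 1/75834 ≈ 1.3187e-5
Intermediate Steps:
X = 10089 (X = 3947 + 6142 = 10089)
1/(X + 65745) = 1/(10089 + 65745) = 1/75834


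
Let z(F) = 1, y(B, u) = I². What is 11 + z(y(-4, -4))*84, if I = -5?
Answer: 95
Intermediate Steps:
y(B, u) = 25 (y(B, u) = (-5)² = 25)
11 + z(y(-4, -4))*84 = 11 + 1*84 = 11 + 84 = 95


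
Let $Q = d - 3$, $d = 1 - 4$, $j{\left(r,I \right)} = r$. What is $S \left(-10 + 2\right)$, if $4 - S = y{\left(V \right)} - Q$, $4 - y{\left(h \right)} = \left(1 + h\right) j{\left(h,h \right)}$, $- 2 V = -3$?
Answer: $18$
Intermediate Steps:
$V = \frac{3}{2}$ ($V = \left(- \frac{1}{2}\right) \left(-3\right) = \frac{3}{2} \approx 1.5$)
$d = -3$ ($d = 1 - 4 = -3$)
$y{\left(h \right)} = 4 - h \left(1 + h\right)$ ($y{\left(h \right)} = 4 - \left(1 + h\right) h = 4 - h \left(1 + h\right)$)
$Q = -6$ ($Q = -3 - 3 = -6$)
$S = - \frac{9}{4}$ ($S = 4 - \left(\left(4 - \frac{3}{2} - \left(\frac{3}{2}\right)^{2}\right) - -6\right) = 4 - \left(\left(4 - \frac{3}{2} - \frac{9}{4}\right) + 6\right) = 4 - \left(\frac{1}{4} + 6\right) = 4 - \frac{25}{4} = - \frac{9}{4} \approx -2.25$)
$S \left(-10 + 2\right) = - \frac{9 \left(-10 + 2\right)}{4} = \left(- \frac{9}{4}\right) \left(-8\right) = 18$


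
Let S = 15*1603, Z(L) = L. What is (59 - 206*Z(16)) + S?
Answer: 20808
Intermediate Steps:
S = 24045
(59 - 206*Z(16)) + S = (59 - 206*16) + 24045 = (59 - 3296) + 24045 = -3237 + 24045 = 20808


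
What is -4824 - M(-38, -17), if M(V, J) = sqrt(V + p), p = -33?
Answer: -4824 - I*sqrt(71) ≈ -4824.0 - 8.4261*I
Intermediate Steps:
M(V, J) = sqrt(-33 + V) (M(V, J) = sqrt(V - 33) = sqrt(-33 + V))
-4824 - M(-38, -17) = -4824 - sqrt(-33 - 38) = -4824 - sqrt(-71) = -4824 - I*sqrt(71)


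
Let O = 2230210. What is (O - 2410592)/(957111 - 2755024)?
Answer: 180382/1797913 ≈ 0.10033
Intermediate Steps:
(O - 2410592)/(957111 - 2755024) = (2230210 - 2410592)/(957111 - 2755024) = -180382/(-1797913) = -180382*(-1/1797913) = 180382/1797913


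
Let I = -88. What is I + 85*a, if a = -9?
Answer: -853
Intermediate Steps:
I + 85*a = -88 + 85*(-9) = -88 - 765 = -853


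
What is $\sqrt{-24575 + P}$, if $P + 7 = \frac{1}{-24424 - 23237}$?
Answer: $\frac{i \sqrt{55839756427683}}{47661} \approx 156.79 i$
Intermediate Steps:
$P = - \frac{333628}{47661}$ ($P = -7 + \frac{1}{-24424 - 23237} = -7 + \frac{1}{-47661} = -7 - \frac{1}{47661} = - \frac{333628}{47661} \approx -7.0$)
$\sqrt{-24575 + P} = \sqrt{-24575 - \frac{333628}{47661}} = \sqrt{- \frac{1171602703}{47661}} = \frac{i \sqrt{55839756427683}}{47661}$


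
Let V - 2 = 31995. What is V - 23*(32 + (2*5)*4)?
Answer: 30341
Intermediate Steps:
V = 31997 (V = 2 + 31995 = 31997)
V - 23*(32 + (2*5)*4) = 31997 - 23*(32 + (2*5)*4) = 31997 - 23*(32 + 10*4) = 31997 - 23*(32 + 40) = 31997 - 23*72 = 31997 - 1656 = 30341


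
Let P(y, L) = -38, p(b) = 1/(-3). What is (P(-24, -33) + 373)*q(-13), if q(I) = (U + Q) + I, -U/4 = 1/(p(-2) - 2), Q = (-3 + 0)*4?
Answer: -54605/7 ≈ -7800.7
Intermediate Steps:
p(b) = -⅓
Q = -12 (Q = -3*4 = -12)
U = 12/7 (U = -4/(-⅓ - 2) = -4/(-7/3) = -4*(-3/7) = 12/7 ≈ 1.7143)
q(I) = -72/7 + I (q(I) = (12/7 - 12) + I = -72/7 + I)
(P(-24, -33) + 373)*q(-13) = (-38 + 373)*(-72/7 - 13) = 335*(-163/7) = -54605/7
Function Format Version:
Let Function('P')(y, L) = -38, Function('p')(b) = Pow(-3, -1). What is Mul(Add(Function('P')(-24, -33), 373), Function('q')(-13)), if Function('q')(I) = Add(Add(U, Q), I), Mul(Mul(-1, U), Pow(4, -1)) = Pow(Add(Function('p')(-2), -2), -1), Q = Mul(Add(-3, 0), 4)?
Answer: Rational(-54605, 7) ≈ -7800.7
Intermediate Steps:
Function('p')(b) = Rational(-1, 3)
Q = -12 (Q = Mul(-3, 4) = -12)
U = Rational(12, 7) (U = Mul(-4, Pow(Add(Rational(-1, 3), -2), -1)) = Mul(-4, Pow(Rational(-7, 3), -1)) = Mul(-4, Rational(-3, 7)) = Rational(12, 7) ≈ 1.7143)
Function('q')(I) = Add(Rational(-72, 7), I) (Function('q')(I) = Add(Add(Rational(12, 7), -12), I) = Add(Rational(-72, 7), I))
Mul(Add(Function('P')(-24, -33), 373), Function('q')(-13)) = Mul(Add(-38, 373), Add(Rational(-72, 7), -13)) = Mul(335, Rational(-163, 7)) = Rational(-54605, 7)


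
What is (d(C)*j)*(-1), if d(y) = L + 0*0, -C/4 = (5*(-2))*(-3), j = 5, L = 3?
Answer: -15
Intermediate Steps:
C = -120 (C = -4*5*(-2)*(-3) = -(-40)*(-3) = -4*30 = -120)
d(y) = 3 (d(y) = 3 + 0*0 = 3 + 0 = 3)
(d(C)*j)*(-1) = (3*5)*(-1) = 15*(-1) = -15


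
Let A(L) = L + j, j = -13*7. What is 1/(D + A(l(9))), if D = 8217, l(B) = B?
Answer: 1/8135 ≈ 0.00012293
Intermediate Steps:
j = -91
A(L) = -91 + L (A(L) = L - 91 = -91 + L)
1/(D + A(l(9))) = 1/(8217 + (-91 + 9)) = 1/(8217 - 82) = 1/8135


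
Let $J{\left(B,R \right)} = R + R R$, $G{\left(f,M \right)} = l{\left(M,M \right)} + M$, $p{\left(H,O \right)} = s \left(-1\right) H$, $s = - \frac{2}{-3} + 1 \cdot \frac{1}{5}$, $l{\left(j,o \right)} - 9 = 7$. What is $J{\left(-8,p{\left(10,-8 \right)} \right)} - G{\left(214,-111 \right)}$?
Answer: $\frac{1453}{9} \approx 161.44$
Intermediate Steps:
$l{\left(j,o \right)} = 16$ ($l{\left(j,o \right)} = 9 + 7 = 16$)
$s = \frac{13}{15}$ ($s = \left(-2\right) \left(- \frac{1}{3}\right) + 1 \cdot \frac{1}{5} = \frac{2}{3} + \frac{1}{5} = \frac{13}{15} \approx 0.86667$)
$p{\left(H,O \right)} = - \frac{13 H}{15}$ ($p{\left(H,O \right)} = \frac{13}{15} \left(-1\right) H = - \frac{13 H}{15}$)
$G{\left(f,M \right)} = 16 + M$
$J{\left(B,R \right)} = R + R^{2}$
$J{\left(-8,p{\left(10,-8 \right)} \right)} - G{\left(214,-111 \right)} = \left(- \frac{13}{15}\right) 10 \left(1 - \frac{26}{3}\right) - \left(16 - 111\right) = - \frac{26 \left(1 - \frac{26}{3}\right)}{3} - -95 = \left(- \frac{26}{3}\right) \left(- \frac{23}{3}\right) + 95 = \frac{598}{9} + 95 = \frac{1453}{9}$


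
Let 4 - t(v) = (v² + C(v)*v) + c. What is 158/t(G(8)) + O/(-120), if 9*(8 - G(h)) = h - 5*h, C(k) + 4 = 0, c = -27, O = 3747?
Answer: -6208609/182440 ≈ -34.031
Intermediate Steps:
C(k) = -4 (C(k) = -4 + 0 = -4)
G(h) = 8 + 4*h/9 (G(h) = 8 - (h - 5*h)/9 = 8 - (-4)*h/9 = 8 + 4*h/9)
t(v) = 31 - v² + 4*v (t(v) = 4 - ((v² - 4*v) - 27) = 4 - (-27 + v² - 4*v) = 4 + (27 - v² + 4*v) = 31 - v² + 4*v)
158/t(G(8)) + O/(-120) = 158/(31 - (8 + (4/9)*8)² + 4*(8 + (4/9)*8)) + 3747/(-120) = 158/(31 - (8 + 32/9)² + 4*(8 + 32/9)) + 3747*(-1/120) = 158/(31 - (104/9)² + 4*(104/9)) - 1249/40 = 158/(31 - 1*10816/81 + 416/9) - 1249/40 = 158/(31 - 10816/81 + 416/9) - 1249/40 = 158/(-4561/81) - 1249/40 = 158*(-81/4561) - 1249/40 = -12798/4561 - 1249/40 = -6208609/182440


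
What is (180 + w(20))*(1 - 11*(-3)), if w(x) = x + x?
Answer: 7480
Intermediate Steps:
w(x) = 2*x
(180 + w(20))*(1 - 11*(-3)) = (180 + 2*20)*(1 - 11*(-3)) = (180 + 40)*(1 + 33) = 220*34 = 7480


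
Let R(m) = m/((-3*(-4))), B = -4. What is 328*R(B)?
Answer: -328/3 ≈ -109.33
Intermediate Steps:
R(m) = m/12
328*R(B) = 328*((1/12)*(-4)) = 328*(-⅓) = -328/3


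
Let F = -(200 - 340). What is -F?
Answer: -140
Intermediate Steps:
F = 140 (F = -1*(-140) = 140)
-F = -1*140 = -140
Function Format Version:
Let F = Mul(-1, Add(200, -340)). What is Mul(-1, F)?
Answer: -140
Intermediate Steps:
F = 140 (F = Mul(-1, -140) = 140)
Mul(-1, F) = Mul(-1, 140) = -140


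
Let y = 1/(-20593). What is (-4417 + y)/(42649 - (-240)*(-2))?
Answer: -90959282/868386217 ≈ -0.10475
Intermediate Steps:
y = -1/20593 ≈ -4.8560e-5
(-4417 + y)/(42649 - (-240)*(-2)) = (-4417 - 1/20593)/(42649 - (-240)*(-2)) = -90959282/(20593*(42649 - 30*16)) = -90959282/(20593*(42649 - 480)) = -90959282/20593/42169 = -90959282/20593*1/42169 = -90959282/868386217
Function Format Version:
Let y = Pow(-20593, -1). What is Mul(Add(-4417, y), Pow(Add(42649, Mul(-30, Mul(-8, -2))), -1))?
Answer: Rational(-90959282, 868386217) ≈ -0.10475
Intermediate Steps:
y = Rational(-1, 20593) ≈ -4.8560e-5
Mul(Add(-4417, y), Pow(Add(42649, Mul(-30, Mul(-8, -2))), -1)) = Mul(Add(-4417, Rational(-1, 20593)), Pow(Add(42649, Mul(-30, Mul(-8, -2))), -1)) = Mul(Rational(-90959282, 20593), Pow(Add(42649, Mul(-30, 16)), -1)) = Mul(Rational(-90959282, 20593), Pow(Add(42649, -480), -1)) = Mul(Rational(-90959282, 20593), Pow(42169, -1)) = Mul(Rational(-90959282, 20593), Rational(1, 42169)) = Rational(-90959282, 868386217)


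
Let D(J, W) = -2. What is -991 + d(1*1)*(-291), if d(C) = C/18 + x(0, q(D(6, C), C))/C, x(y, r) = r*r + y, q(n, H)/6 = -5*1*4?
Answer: -25148443/6 ≈ -4.1914e+6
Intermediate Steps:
q(n, H) = -120 (q(n, H) = 6*(-5*1*4) = 6*(-5*4) = 6*(-20) = -120)
x(y, r) = y + r**2 (x(y, r) = r**2 + y = y + r**2)
d(C) = 14400/C + C/18 (d(C) = C/18 + (0 + (-120)**2)/C = C*(1/18) + (0 + 14400)/C = C/18 + 14400/C = 14400/C + C/18)
-991 + d(1*1)*(-291) = -991 + (14400/((1*1)) + (1*1)/18)*(-291) = -991 + (14400/1 + (1/18)*1)*(-291) = -991 + (14400*1 + 1/18)*(-291) = -991 + (14400 + 1/18)*(-291) = -991 + (259201/18)*(-291) = -991 - 25142497/6 = -25148443/6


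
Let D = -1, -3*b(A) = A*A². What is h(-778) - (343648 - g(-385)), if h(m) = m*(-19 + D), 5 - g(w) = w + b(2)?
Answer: -983086/3 ≈ -3.2770e+5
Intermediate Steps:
b(A) = -A³/3 (b(A) = -A*A²/3 = -A³/3)
g(w) = 23/3 - w (g(w) = 5 - (w - ⅓*2³) = 5 - (w - ⅓*8) = 5 - (w - 8/3) = 5 - (-8/3 + w) = 5 + (8/3 - w) = 23/3 - w)
h(m) = -20*m (h(m) = m*(-19 - 1) = m*(-20) = -20*m)
h(-778) - (343648 - g(-385)) = -20*(-778) - (343648 - (23/3 - 1*(-385))) = 15560 - (343648 - (23/3 + 385)) = 15560 - (343648 - 1*1178/3) = 15560 - (343648 - 1178/3) = 15560 - 1*1029766/3 = 15560 - 1029766/3 = -983086/3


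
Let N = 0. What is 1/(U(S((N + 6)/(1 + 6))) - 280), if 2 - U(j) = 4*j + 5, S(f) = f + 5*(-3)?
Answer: -7/1585 ≈ -0.0044164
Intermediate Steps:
S(f) = -15 + f (S(f) = f - 15 = -15 + f)
U(j) = -3 - 4*j (U(j) = 2 - (4*j + 5) = 2 - (5 + 4*j) = 2 + (-5 - 4*j) = -3 - 4*j)
1/(U(S((N + 6)/(1 + 6))) - 280) = 1/((-3 - 4*(-15 + (0 + 6)/(1 + 6))) - 280) = 1/((-3 - 4*(-15 + 6/7)) - 280) = 1/((-3 - 4*(-99/7)) - 280) = 1/((-3 + 396/7) - 280) = 1/(375/7 - 280) = 1/(-1585/7) = -7/1585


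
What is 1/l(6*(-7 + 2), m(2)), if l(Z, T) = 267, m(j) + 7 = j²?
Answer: 1/267 ≈ 0.0037453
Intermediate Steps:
m(j) = -7 + j²
1/l(6*(-7 + 2), m(2)) = 1/267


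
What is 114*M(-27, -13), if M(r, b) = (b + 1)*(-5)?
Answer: 6840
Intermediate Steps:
M(r, b) = -5 - 5*b (M(r, b) = (1 + b)*(-5) = -5 - 5*b)
114*M(-27, -13) = 114*(-5 - 5*(-13)) = 114*(-5 + 65) = 114*60 = 6840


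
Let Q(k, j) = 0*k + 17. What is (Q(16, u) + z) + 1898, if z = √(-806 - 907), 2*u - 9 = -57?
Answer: 1915 + I*√1713 ≈ 1915.0 + 41.388*I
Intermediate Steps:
u = -24 (u = 9/2 + (½)*(-57) = 9/2 - 57/2 = -24)
Q(k, j) = 17 (Q(k, j) = 0 + 17 = 17)
z = I*√1713 (z = √(-1713) = I*√1713 ≈ 41.388*I)
(Q(16, u) + z) + 1898 = (17 + I*√1713) + 1898 = 1915 + I*√1713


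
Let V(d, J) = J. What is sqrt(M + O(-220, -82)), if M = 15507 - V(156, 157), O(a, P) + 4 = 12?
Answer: sqrt(15358) ≈ 123.93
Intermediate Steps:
O(a, P) = 8 (O(a, P) = -4 + 12 = 8)
M = 15350 (M = 15507 - 1*157 = 15507 - 157 = 15350)
sqrt(M + O(-220, -82)) = sqrt(15350 + 8) = sqrt(15358)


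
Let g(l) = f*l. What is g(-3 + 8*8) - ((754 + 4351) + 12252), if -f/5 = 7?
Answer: -19492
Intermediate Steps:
f = -35 (f = -5*7 = -35)
g(l) = -35*l
g(-3 + 8*8) - ((754 + 4351) + 12252) = -35*(-3 + 8*8) - ((754 + 4351) + 12252) = -35*(-3 + 64) - (5105 + 12252) = -35*61 - 1*17357 = -2135 - 17357 = -19492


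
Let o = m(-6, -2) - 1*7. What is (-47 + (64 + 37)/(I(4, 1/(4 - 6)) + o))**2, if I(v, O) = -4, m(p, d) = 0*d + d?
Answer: 506944/169 ≈ 2999.7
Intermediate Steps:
m(p, d) = d (m(p, d) = 0 + d = d)
o = -9 (o = -2 - 1*7 = -2 - 7 = -9)
(-47 + (64 + 37)/(I(4, 1/(4 - 6)) + o))**2 = (-47 + (64 + 37)/(-4 - 9))**2 = (-47 + 101/(-13))**2 = (-47 + 101*(-1/13))**2 = (-47 - 101/13)**2 = (-712/13)**2 = 506944/169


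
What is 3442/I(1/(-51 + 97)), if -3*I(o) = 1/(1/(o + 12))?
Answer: -474996/553 ≈ -858.94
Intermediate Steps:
I(o) = -4 - o/3 (I(o) = -(4 + o/3) = -(12 + o)/3 = -4 - o/3)
3442/I(1/(-51 + 97)) = 3442/(-4 - 1/(3*(-51 + 97))) = 3442/(-4 - ⅓/46) = 3442/(-4 - ⅓*1/46) = 3442/(-4 - 1/138) = 3442/(-553/138) = 3442*(-138/553) = -474996/553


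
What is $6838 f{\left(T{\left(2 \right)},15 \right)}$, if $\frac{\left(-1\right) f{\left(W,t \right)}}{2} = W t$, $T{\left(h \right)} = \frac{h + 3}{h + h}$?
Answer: $-256425$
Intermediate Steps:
$T{\left(h \right)} = \frac{3 + h}{2 h}$
$f{\left(W,t \right)} = - 2 W t$
$6838 f{\left(T{\left(2 \right)},15 \right)} = 6838 \left(\left(-2\right) \frac{3 + 2}{2 \cdot 2} \cdot 15\right) = 6838 \left(\left(-2\right) \frac{1}{2} \cdot \frac{1}{2} \cdot 5 \cdot 15\right) = 6838 \left(\left(-2\right) \frac{5}{4} \cdot 15\right) = 6838 \left(- \frac{75}{2}\right) = -256425$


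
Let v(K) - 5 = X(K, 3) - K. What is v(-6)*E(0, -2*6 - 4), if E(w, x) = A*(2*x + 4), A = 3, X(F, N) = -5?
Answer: -504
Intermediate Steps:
E(w, x) = 12 + 6*x (E(w, x) = 3*(2*x + 4) = 3*(4 + 2*x) = 12 + 6*x)
v(K) = -K (v(K) = 5 + (-5 - K) = -K)
v(-6)*E(0, -2*6 - 4) = (-1*(-6))*(12 + 6*(-2*6 - 4)) = 6*(12 + 6*(-12 - 4)) = 6*(12 + 6*(-16)) = 6*(12 - 96) = 6*(-84) = -504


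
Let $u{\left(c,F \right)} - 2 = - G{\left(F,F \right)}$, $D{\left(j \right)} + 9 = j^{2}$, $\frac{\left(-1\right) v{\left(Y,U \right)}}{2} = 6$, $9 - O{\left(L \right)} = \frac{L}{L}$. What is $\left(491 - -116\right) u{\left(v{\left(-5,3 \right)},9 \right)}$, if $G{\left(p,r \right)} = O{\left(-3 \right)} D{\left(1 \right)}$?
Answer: $40062$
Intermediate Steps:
$O{\left(L \right)} = 8$ ($O{\left(L \right)} = 9 - \frac{L}{L} = 9 - 1 = 8$)
$v{\left(Y,U \right)} = -12$ ($v{\left(Y,U \right)} = \left(-2\right) 6 = -12$)
$D{\left(j \right)} = -9 + j^{2}$
$G{\left(p,r \right)} = -64$ ($G{\left(p,r \right)} = 8 \left(-9 + 1^{2}\right) = 8 \left(-9 + 1\right) = 8 \left(-8\right) = -64$)
$u{\left(c,F \right)} = 66$ ($u{\left(c,F \right)} = 2 - -64 = 2 + 64 = 66$)
$\left(491 - -116\right) u{\left(v{\left(-5,3 \right)},9 \right)} = \left(491 - -116\right) 66 = \left(491 + 116\right) 66 = 607 \cdot 66 = 40062$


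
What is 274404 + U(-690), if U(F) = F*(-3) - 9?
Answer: 276465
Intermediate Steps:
U(F) = -9 - 3*F (U(F) = -3*F - 9 = -9 - 3*F)
274404 + U(-690) = 274404 + (-9 - 3*(-690)) = 274404 + (-9 + 2070) = 274404 + 2061 = 276465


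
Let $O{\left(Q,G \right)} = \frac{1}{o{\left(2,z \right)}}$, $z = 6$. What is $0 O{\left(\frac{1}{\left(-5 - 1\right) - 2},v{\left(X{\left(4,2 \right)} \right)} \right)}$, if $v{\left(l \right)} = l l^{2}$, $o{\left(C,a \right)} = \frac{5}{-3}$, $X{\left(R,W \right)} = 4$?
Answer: $0$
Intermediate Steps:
$o{\left(C,a \right)} = - \frac{5}{3}$ ($o{\left(C,a \right)} = 5 \left(- \frac{1}{3}\right) = - \frac{5}{3}$)
$v{\left(l \right)} = l^{3}$
$O{\left(Q,G \right)} = - \frac{3}{5}$ ($O{\left(Q,G \right)} = \frac{1}{- \frac{5}{3}} = - \frac{3}{5}$)
$0 O{\left(\frac{1}{\left(-5 - 1\right) - 2},v{\left(X{\left(4,2 \right)} \right)} \right)} = 0 \left(- \frac{3}{5}\right) = 0$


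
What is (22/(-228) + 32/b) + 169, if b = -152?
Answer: 19231/114 ≈ 168.69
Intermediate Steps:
(22/(-228) + 32/b) + 169 = (22/(-228) + 32/(-152)) + 169 = (22*(-1/228) + 32*(-1/152)) + 169 = (-11/114 - 4/19) + 169 = -35/114 + 169 = 19231/114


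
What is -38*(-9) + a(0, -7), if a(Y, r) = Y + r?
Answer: 335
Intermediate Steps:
-38*(-9) + a(0, -7) = -38*(-9) + (0 - 7) = 342 - 7 = 335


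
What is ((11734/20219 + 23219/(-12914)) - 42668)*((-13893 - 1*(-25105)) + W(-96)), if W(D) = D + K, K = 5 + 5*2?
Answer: -124013600580528463/261108166 ≈ -4.7495e+8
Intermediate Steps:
K = 15 (K = 5 + 10 = 15)
W(D) = 15 + D (W(D) = D + 15 = 15 + D)
((11734/20219 + 23219/(-12914)) - 42668)*((-13893 - 1*(-25105)) + W(-96)) = ((11734/20219 + 23219/(-12914)) - 42668)*((-13893 - 1*(-25105)) + (15 - 96)) = ((11734*(1/20219) + 23219*(-1/12914)) - 42668)*((-13893 + 25105) - 81) = ((11734/20219 - 23219/12914) - 42668)*(11212 - 81) = (-317932085/261108166 - 42668)*11131 = -11141281158973/261108166*11131 = -124013600580528463/261108166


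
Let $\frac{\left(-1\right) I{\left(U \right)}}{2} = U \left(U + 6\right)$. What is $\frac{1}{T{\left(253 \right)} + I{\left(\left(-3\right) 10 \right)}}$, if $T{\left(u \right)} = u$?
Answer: $- \frac{1}{1187} \approx -0.00084246$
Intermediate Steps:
$I{\left(U \right)} = - 2 U \left(6 + U\right)$ ($I{\left(U \right)} = - 2 U \left(U + 6\right) = - 2 U \left(6 + U\right)$)
$\frac{1}{T{\left(253 \right)} + I{\left(\left(-3\right) 10 \right)}} = \frac{1}{253 - 2 \left(\left(-3\right) 10\right) \left(6 - 30\right)} = \frac{1}{253 - - 60 \left(6 - 30\right)} = \frac{1}{253 - \left(-60\right) \left(-24\right)} = \frac{1}{253 - 1440} = \frac{1}{-1187} = - \frac{1}{1187}$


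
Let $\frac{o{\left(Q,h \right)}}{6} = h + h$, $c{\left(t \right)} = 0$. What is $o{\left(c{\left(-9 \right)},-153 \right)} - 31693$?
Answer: $-33529$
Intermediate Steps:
$o{\left(Q,h \right)} = 12 h$ ($o{\left(Q,h \right)} = 6 \left(h + h\right) = 6 \cdot 2 h = 12 h$)
$o{\left(c{\left(-9 \right)},-153 \right)} - 31693 = 12 \left(-153\right) - 31693 = -1836 - 31693 = -33529$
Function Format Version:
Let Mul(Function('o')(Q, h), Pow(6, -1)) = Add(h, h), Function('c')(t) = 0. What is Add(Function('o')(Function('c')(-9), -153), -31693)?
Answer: -33529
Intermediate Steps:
Function('o')(Q, h) = Mul(12, h) (Function('o')(Q, h) = Mul(6, Add(h, h)) = Mul(6, Mul(2, h)) = Mul(12, h))
Add(Function('o')(Function('c')(-9), -153), -31693) = Add(Mul(12, -153), -31693) = Add(-1836, -31693) = -33529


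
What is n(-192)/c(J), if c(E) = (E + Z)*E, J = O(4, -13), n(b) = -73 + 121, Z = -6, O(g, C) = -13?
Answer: 48/247 ≈ 0.19433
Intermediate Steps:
n(b) = 48
J = -13
c(E) = E*(-6 + E) (c(E) = (E - 6)*E = (-6 + E)*E = E*(-6 + E))
n(-192)/c(J) = 48/((-13*(-6 - 13))) = 48/((-13*(-19))) = 48/247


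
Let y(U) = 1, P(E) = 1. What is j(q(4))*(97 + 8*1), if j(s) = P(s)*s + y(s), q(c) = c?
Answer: 525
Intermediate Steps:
j(s) = 1 + s (j(s) = 1*s + 1 = s + 1 = 1 + s)
j(q(4))*(97 + 8*1) = (1 + 4)*(97 + 8*1) = 5*(97 + 8) = 5*105 = 525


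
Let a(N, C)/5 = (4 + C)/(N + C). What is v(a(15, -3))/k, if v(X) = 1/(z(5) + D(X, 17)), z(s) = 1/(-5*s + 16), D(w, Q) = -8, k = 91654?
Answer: -9/6690742 ≈ -1.3451e-6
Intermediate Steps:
a(N, C) = 5*(4 + C)/(C + N) (a(N, C) = 5*((4 + C)/(N + C)) = 5*((4 + C)/(C + N)) = 5*(4 + C)/(C + N))
z(s) = 1/(16 - 5*s)
v(X) = -9/73 (v(X) = 1/(-1/(-16 + 5*5) - 8) = 1/(-1/(-16 + 25) - 8) = 1/(-1/9 - 8) = 1/(-73/9) = -9/73)
v(a(15, -3))/k = -9/73/91654 = -9/73*1/91654 = -9/6690742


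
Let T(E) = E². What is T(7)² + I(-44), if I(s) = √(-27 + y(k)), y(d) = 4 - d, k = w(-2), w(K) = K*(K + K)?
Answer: 2401 + I*√31 ≈ 2401.0 + 5.5678*I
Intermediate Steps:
w(K) = 2*K² (w(K) = K*(2*K) = 2*K²)
k = 8 (k = 2*(-2)² = 2*4 = 8)
I(s) = I*√31 (I(s) = √(-27 + (4 - 1*8)) = √(-27 + (4 - 8)) = √(-27 - 4) = √(-31) = I*√31)
T(7)² + I(-44) = (7²)² + I*√31 = 49² + I*√31 = 2401 + I*√31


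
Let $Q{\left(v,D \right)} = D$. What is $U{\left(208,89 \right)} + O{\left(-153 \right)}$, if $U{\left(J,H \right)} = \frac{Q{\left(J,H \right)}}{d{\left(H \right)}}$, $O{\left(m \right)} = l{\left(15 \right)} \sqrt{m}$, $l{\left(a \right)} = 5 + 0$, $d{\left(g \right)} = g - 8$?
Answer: $\frac{89}{81} + 15 i \sqrt{17} \approx 1.0988 + 61.847 i$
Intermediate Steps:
$d{\left(g \right)} = -8 + g$ ($d{\left(g \right)} = g - 8 = -8 + g$)
$l{\left(a \right)} = 5$
$O{\left(m \right)} = 5 \sqrt{m}$
$U{\left(J,H \right)} = \frac{H}{-8 + H}$
$U{\left(208,89 \right)} + O{\left(-153 \right)} = \frac{89}{-8 + 89} + 5 \sqrt{-153} = \frac{89}{81} + 5 \cdot 3 i \sqrt{17} = 89 \cdot \frac{1}{81} + 15 i \sqrt{17} = \frac{89}{81} + 15 i \sqrt{17}$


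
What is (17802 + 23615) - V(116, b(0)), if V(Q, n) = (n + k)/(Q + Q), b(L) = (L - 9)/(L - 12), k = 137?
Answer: 1325325/32 ≈ 41416.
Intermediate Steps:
b(L) = (-9 + L)/(-12 + L)
V(Q, n) = (137 + n)/(2*Q) (V(Q, n) = (n + 137)/(Q + Q) = (137 + n)/((2*Q)) = (137 + n)*(1/(2*Q)) = (137 + n)/(2*Q))
(17802 + 23615) - V(116, b(0)) = (17802 + 23615) - (137 + (-9 + 0)/(-12 + 0))/(2*116) = 41417 - (137 - 9/(-12))/(2*116) = 41417 - (137 - 1/12*(-9))/(2*116) = 41417 - (137 + 3/4)/(2*116) = 41417 - 551/(2*116*4) = 41417 - 1*19/32 = 41417 - 19/32 = 1325325/32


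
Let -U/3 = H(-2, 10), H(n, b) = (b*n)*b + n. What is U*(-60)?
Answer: -36360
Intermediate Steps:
H(n, b) = n + n*b**2 (H(n, b) = n*b**2 + n = n + n*b**2)
U = 606 (U = -(-6)*(1 + 10**2) = -(-6)*(1 + 100) = -(-6)*101 = -3*(-202) = 606)
U*(-60) = 606*(-60) = -36360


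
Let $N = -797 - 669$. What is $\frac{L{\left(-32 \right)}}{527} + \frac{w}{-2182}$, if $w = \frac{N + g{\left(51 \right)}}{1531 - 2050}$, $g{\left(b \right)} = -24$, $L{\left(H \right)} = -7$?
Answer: $- \frac{4356218}{298402683} \approx -0.014598$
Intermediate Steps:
$N = -1466$
$w = \frac{1490}{519}$ ($w = \frac{-1466 - 24}{1531 - 2050} = - \frac{1490}{-519} = \left(-1490\right) \left(- \frac{1}{519}\right) = \frac{1490}{519} \approx 2.8709$)
$\frac{L{\left(-32 \right)}}{527} + \frac{w}{-2182} = - \frac{7}{527} + \frac{1490}{519 \left(-2182\right)} = \left(-7\right) \frac{1}{527} + \frac{1490}{519} \left(- \frac{1}{2182}\right) = - \frac{7}{527} - \frac{745}{566229} = - \frac{4356218}{298402683}$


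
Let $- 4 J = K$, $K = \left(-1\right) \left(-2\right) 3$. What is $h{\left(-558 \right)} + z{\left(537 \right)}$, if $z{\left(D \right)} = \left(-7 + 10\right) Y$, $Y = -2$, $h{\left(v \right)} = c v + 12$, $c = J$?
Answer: $843$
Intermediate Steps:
$K = 6$ ($K = 2 \cdot 3 = 6$)
$J = - \frac{3}{2}$ ($J = \left(- \frac{1}{4}\right) 6 = - \frac{3}{2} \approx -1.5$)
$c = - \frac{3}{2} \approx -1.5$
$h{\left(v \right)} = 12 - \frac{3 v}{2}$ ($h{\left(v \right)} = - \frac{3 v}{2} + 12 = 12 - \frac{3 v}{2}$)
$z{\left(D \right)} = -6$ ($z{\left(D \right)} = \left(-7 + 10\right) \left(-2\right) = 3 \left(-2\right) = -6$)
$h{\left(-558 \right)} + z{\left(537 \right)} = \left(12 - -837\right) - 6 = \left(12 + 837\right) - 6 = 849 - 6 = 843$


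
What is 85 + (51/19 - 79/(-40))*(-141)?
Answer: -434681/760 ≈ -571.95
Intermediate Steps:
85 + (51/19 - 79/(-40))*(-141) = 85 + (51*(1/19) - 79*(-1/40))*(-141) = 85 + (51/19 + 79/40)*(-141) = 85 + (3541/760)*(-141) = 85 - 499281/760 = -434681/760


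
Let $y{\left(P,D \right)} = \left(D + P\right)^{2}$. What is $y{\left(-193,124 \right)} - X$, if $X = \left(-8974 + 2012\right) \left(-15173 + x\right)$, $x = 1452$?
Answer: $-95520841$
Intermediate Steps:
$X = 95525602$ ($X = \left(-8974 + 2012\right) \left(-15173 + 1452\right) = \left(-6962\right) \left(-13721\right) = 95525602$)
$y{\left(-193,124 \right)} - X = \left(124 - 193\right)^{2} - 95525602 = \left(-69\right)^{2} - 95525602 = 4761 - 95525602 = -95520841$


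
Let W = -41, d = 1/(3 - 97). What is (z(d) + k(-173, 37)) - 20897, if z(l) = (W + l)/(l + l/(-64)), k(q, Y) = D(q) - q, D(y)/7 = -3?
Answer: -353405/21 ≈ -16829.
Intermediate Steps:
D(y) = -21 (D(y) = 7*(-3) = -21)
k(q, Y) = -21 - q
d = -1/94 (d = 1/(-94) = -1/94 ≈ -0.010638)
z(l) = 64*(-41 + l)/(63*l) (z(l) = (-41 + l)/(l + l/(-64)) = (-41 + l)/(l + l*(-1/64)) = (-41 + l)/(l - l/64) = (-41 + l)/((63*l/64)) = (-41 + l)*(64/(63*l)) = 64*(-41 + l)/(63*l))
(z(d) + k(-173, 37)) - 20897 = (64*(-41 - 1/94)/(63*(-1/94)) + (-21 - 1*(-173))) - 20897 = ((64/63)*(-94)*(-3855/94) + (-21 + 173)) - 20897 = (82240/21 + 152) - 20897 = 85432/21 - 20897 = -353405/21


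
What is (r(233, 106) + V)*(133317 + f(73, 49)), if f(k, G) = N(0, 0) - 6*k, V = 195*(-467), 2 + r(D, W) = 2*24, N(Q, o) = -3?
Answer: -12094240644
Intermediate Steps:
r(D, W) = 46 (r(D, W) = -2 + 2*24 = -2 + 48 = 46)
V = -91065
f(k, G) = -3 - 6*k
(r(233, 106) + V)*(133317 + f(73, 49)) = (46 - 91065)*(133317 + (-3 - 6*73)) = -91019*(133317 + (-3 - 438)) = -91019*(133317 - 441) = -91019*132876 = -12094240644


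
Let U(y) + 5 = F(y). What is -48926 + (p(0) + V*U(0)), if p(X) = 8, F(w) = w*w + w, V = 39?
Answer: -49113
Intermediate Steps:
F(w) = w + w² (F(w) = w² + w = w + w²)
U(y) = -5 + y*(1 + y)
-48926 + (p(0) + V*U(0)) = -48926 + (8 + 39*(-5 + 0*(1 + 0))) = -48926 + (8 + 39*(-5 + 0*1)) = -48926 + (8 + 39*(-5 + 0)) = -48926 + (8 + 39*(-5)) = -48926 + (8 - 195) = -48926 - 187 = -49113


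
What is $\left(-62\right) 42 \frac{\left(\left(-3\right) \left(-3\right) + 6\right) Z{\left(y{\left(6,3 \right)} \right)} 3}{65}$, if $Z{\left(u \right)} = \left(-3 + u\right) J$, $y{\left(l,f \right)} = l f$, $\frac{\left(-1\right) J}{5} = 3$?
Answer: $\frac{5273100}{13} \approx 4.0562 \cdot 10^{5}$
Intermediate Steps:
$J = -15$ ($J = \left(-5\right) 3 = -15$)
$y{\left(l,f \right)} = f l$
$Z{\left(u \right)} = 45 - 15 u$ ($Z{\left(u \right)} = \left(-3 + u\right) \left(-15\right) = 45 - 15 u$)
$\left(-62\right) 42 \frac{\left(\left(-3\right) \left(-3\right) + 6\right) Z{\left(y{\left(6,3 \right)} \right)} 3}{65} = \left(-62\right) 42 \frac{\left(\left(-3\right) \left(-3\right) + 6\right) \left(45 - 15 \cdot 3 \cdot 6\right) 3}{65} = - 2604 \left(9 + 6\right) \left(45 - 270\right) 3 \cdot \frac{1}{65} = - 2604 \cdot 15 \left(45 - 270\right) 3 \cdot \frac{1}{65} = - 2604 \cdot 15 \left(-225\right) 3 \cdot \frac{1}{65} = - 2604 \left(-3375\right) 3 \cdot \frac{1}{65} = - 2604 \left(\left(-10125\right) \frac{1}{65}\right) = \left(-2604\right) \left(- \frac{2025}{13}\right) = \frac{5273100}{13}$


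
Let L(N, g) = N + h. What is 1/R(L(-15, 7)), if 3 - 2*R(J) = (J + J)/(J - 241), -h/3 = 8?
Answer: 280/381 ≈ 0.73491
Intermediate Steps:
h = -24 (h = -3*8 = -24)
L(N, g) = -24 + N (L(N, g) = N - 24 = -24 + N)
R(J) = 3/2 - J/(-241 + J) (R(J) = 3/2 - (J + J)/(2*(J - 241)) = 3/2 - 2*J/(2*(-241 + J)) = 3/2 - J/(-241 + J))
1/R(L(-15, 7)) = 1/((-723 + (-24 - 15))/(2*(-241 + (-24 - 15)))) = 1/((-723 - 39)/(2*(-241 - 39))) = 1/((½)*(-762)/(-280)) = 1/((½)*(-1/280)*(-762)) = 1/(381/280) = 280/381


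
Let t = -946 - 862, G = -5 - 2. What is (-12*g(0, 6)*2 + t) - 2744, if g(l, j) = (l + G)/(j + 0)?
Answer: -4524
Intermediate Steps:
G = -7
g(l, j) = (-7 + l)/j (g(l, j) = (l - 7)/(j + 0) = (-7 + l)/j)
t = -1808
(-12*g(0, 6)*2 + t) - 2744 = (-12*(-7 + 0)/6*2 - 1808) - 2744 = (-2*(-7)*2 - 1808) - 2744 = (-12*(-7/6)*2 - 1808) - 2744 = (14*2 - 1808) - 2744 = (28 - 1808) - 2744 = -1780 - 2744 = -4524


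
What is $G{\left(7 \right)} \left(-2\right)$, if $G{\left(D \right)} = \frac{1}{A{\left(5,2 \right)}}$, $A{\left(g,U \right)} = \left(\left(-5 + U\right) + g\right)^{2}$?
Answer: $- \frac{1}{2} \approx -0.5$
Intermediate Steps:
$A{\left(g,U \right)} = \left(-5 + U + g\right)^{2}$
$G{\left(D \right)} = \frac{1}{4}$ ($G{\left(D \right)} = \frac{1}{\left(-5 + 2 + 5\right)^{2}} = \frac{1}{2^{2}} = \frac{1}{4}$)
$G{\left(7 \right)} \left(-2\right) = \frac{1}{4} \left(-2\right) = - \frac{1}{2}$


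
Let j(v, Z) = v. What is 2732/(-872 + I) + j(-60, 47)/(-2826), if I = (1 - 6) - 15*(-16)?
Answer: -1280402/300027 ≈ -4.2676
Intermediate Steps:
I = 235 (I = -5 + 240 = 235)
2732/(-872 + I) + j(-60, 47)/(-2826) = 2732/(-872 + 235) - 60/(-2826) = 2732/(-637) - 60*(-1/2826) = 2732*(-1/637) + 10/471 = -2732/637 + 10/471 = -1280402/300027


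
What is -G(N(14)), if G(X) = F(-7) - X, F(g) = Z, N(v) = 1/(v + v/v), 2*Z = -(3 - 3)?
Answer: 1/15 ≈ 0.066667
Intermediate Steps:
Z = 0 (Z = (-(3 - 3))/2 = (-1*0)/2 = (½)*0 = 0)
N(v) = 1/(1 + v) (N(v) = 1/(v + 1) = 1/(1 + v))
F(g) = 0
G(X) = -X (G(X) = 0 - X = -X)
-G(N(14)) = -(-1)/(1 + 14) = -(-1)/15 = -1*(-1/15) = 1/15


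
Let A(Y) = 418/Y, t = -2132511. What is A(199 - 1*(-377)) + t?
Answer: -614162959/288 ≈ -2.1325e+6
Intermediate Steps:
A(199 - 1*(-377)) + t = 418/(199 - 1*(-377)) - 2132511 = 418/(199 + 377) - 2132511 = 418/576 - 2132511 = 418*(1/576) - 2132511 = 209/288 - 2132511 = -614162959/288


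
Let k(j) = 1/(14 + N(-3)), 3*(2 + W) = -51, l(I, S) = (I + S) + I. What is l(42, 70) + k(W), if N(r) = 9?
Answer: 3543/23 ≈ 154.04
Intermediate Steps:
l(I, S) = S + 2*I
W = -19 (W = -2 + (⅓)*(-51) = -2 - 17 = -19)
k(j) = 1/23 (k(j) = 1/(14 + 9) = 1/23)
l(42, 70) + k(W) = (70 + 2*42) + 1/23 = (70 + 84) + 1/23 = 154 + 1/23 = 3543/23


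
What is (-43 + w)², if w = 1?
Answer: 1764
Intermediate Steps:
(-43 + w)² = (-43 + 1)² = (-42)² = 1764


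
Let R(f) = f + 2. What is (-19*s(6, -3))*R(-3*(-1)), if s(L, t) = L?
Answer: -570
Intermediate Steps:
R(f) = 2 + f
(-19*s(6, -3))*R(-3*(-1)) = (-19*6)*(2 - 3*(-1)) = -114*(2 + 3) = -114*5 = -570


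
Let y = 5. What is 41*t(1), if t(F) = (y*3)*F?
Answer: 615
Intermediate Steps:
t(F) = 15*F (t(F) = (5*3)*F = 15*F)
41*t(1) = 41*(15*1) = 41*15 = 615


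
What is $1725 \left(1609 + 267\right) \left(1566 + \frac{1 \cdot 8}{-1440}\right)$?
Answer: $\frac{15203143865}{3} \approx 5.0677 \cdot 10^{9}$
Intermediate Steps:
$1725 \left(1609 + 267\right) \left(1566 + \frac{1 \cdot 8}{-1440}\right) = 1725 \cdot 1876 \left(1566 + 8 \left(- \frac{1}{1440}\right)\right) = 1725 \cdot 1876 \left(1566 - \frac{1}{180}\right) = 1725 \cdot 1876 \cdot \frac{281879}{180} = 1725 \cdot \frac{132201251}{45} = \frac{15203143865}{3}$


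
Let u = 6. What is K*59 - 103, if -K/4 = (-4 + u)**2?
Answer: -1047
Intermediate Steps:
K = -16 (K = -4*(-4 + 6)**2 = -4*2**2 = -4*4 = -16)
K*59 - 103 = -16*59 - 103 = -944 - 103 = -1047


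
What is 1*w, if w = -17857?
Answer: -17857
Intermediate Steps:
1*w = 1*(-17857) = -17857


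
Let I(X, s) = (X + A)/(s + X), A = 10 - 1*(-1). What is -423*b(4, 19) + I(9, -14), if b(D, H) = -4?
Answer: 1688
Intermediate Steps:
A = 11 (A = 10 + 1 = 11)
I(X, s) = (11 + X)/(X + s) (I(X, s) = (X + 11)/(s + X) = (11 + X)/(X + s))
-423*b(4, 19) + I(9, -14) = -423*(-4) + (11 + 9)/(9 - 14) = 1692 + 20/(-5) = 1692 - ⅕*20 = 1692 - 4 = 1688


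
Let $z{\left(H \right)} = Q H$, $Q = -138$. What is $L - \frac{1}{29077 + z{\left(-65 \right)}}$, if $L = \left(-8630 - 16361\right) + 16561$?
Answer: $- \frac{320736211}{38047} \approx -8430.0$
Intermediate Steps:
$z{\left(H \right)} = - 138 H$
$L = -8430$ ($L = -24991 + 16561 = -8430$)
$L - \frac{1}{29077 + z{\left(-65 \right)}} = -8430 - \frac{1}{29077 - -8970} = -8430 - \frac{1}{29077 + 8970} = -8430 - \frac{1}{38047} = - \frac{320736211}{38047}$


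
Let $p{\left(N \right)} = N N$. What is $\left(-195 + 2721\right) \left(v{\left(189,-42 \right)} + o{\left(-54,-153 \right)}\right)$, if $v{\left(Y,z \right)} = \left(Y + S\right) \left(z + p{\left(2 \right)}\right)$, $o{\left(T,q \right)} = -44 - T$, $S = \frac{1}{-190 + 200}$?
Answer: $- \frac{90630354}{5} \approx -1.8126 \cdot 10^{7}$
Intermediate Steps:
$S = \frac{1}{10} \approx 0.1$
$p{\left(N \right)} = N^{2}$
$v{\left(Y,z \right)} = \left(4 + z\right) \left(\frac{1}{10} + Y\right)$ ($v{\left(Y,z \right)} = \left(Y + \frac{1}{10}\right) \left(z + 2^{2}\right) = \left(\frac{1}{10} + Y\right) \left(z + 4\right) = \left(\frac{1}{10} + Y\right) \left(4 + z\right) = \left(4 + z\right) \left(\frac{1}{10} + Y\right)$)
$\left(-195 + 2721\right) \left(v{\left(189,-42 \right)} + o{\left(-54,-153 \right)}\right) = \left(-195 + 2721\right) \left(\left(\frac{2}{5} + 4 \cdot 189 + \frac{1}{10} \left(-42\right) + 189 \left(-42\right)\right) - -10\right) = 2526 \left(\left(\frac{2}{5} + 756 - \frac{21}{5} - 7938\right) + \left(-44 + 54\right)\right) = 2526 \left(- \frac{35929}{5} + 10\right) = 2526 \left(- \frac{35879}{5}\right) = - \frac{90630354}{5}$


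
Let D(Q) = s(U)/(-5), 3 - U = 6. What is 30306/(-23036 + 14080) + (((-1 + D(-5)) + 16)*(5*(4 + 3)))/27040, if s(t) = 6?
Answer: -203787123/60542560 ≈ -3.3660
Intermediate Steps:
U = -3 (U = 3 - 1*6 = 3 - 6 = -3)
D(Q) = -6/5 (D(Q) = 6/(-5) = 6*(-1/5) = -6/5)
30306/(-23036 + 14080) + (((-1 + D(-5)) + 16)*(5*(4 + 3)))/27040 = 30306/(-23036 + 14080) + (((-1 - 6/5) + 16)*(5*(4 + 3)))/27040 = 30306/(-8956) + ((-11/5 + 16)*(5*7))*(1/27040) = 30306*(-1/8956) + ((69/5)*35)*(1/27040) = -15153/4478 + 483*(1/27040) = -15153/4478 + 483/27040 = -203787123/60542560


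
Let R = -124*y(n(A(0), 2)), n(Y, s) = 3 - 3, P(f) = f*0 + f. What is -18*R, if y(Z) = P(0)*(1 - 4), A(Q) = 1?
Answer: 0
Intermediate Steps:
P(f) = f (P(f) = 0 + f = f)
n(Y, s) = 0
y(Z) = 0 (y(Z) = 0*(1 - 4) = 0*(-3) = 0)
R = 0 (R = -124*0 = 0)
-18*R = -18*0 = 0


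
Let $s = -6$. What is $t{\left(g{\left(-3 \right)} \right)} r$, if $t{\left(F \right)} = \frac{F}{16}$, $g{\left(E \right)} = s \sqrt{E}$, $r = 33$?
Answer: $- \frac{99 i \sqrt{3}}{8} \approx - 21.434 i$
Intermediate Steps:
$g{\left(E \right)} = - 6 \sqrt{E}$
$t{\left(F \right)} = \frac{F}{16}$ ($t{\left(F \right)} = F \frac{1}{16} = \frac{F}{16}$)
$t{\left(g{\left(-3 \right)} \right)} r = \frac{\left(-6\right) \sqrt{-3}}{16} \cdot 33 = \frac{\left(-6\right) i \sqrt{3}}{16} \cdot 33 = - \frac{3 i \sqrt{3}}{8} \cdot 33 = - \frac{99 i \sqrt{3}}{8}$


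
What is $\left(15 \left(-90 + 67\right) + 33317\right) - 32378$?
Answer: $594$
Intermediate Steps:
$\left(15 \left(-90 + 67\right) + 33317\right) - 32378 = \left(15 \left(-23\right) + 33317\right) - 32378 = \left(-345 + 33317\right) - 32378 = 32972 - 32378 = 594$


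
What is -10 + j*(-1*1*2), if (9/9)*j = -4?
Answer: -2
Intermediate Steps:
j = -4
-10 + j*(-1*1*2) = -10 - 4*(-1*1)*2 = -10 - (-4)*2 = -10 - 4*(-2) = -10 + 8 = -2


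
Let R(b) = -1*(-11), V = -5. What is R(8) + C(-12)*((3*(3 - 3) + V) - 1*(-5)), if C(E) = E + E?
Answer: 11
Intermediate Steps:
C(E) = 2*E
R(b) = 11
R(8) + C(-12)*((3*(3 - 3) + V) - 1*(-5)) = 11 + (2*(-12))*((3*(3 - 3) - 5) - 1*(-5)) = 11 - 24*((3*0 - 5) + 5) = 11 - 24*((0 - 5) + 5) = 11 - 24*(-5 + 5) = 11 - 24*0 = 11 + 0 = 11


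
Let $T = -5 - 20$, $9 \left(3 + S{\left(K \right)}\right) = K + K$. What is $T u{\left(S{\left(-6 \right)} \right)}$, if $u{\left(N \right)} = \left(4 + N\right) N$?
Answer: $- \frac{325}{9} \approx -36.111$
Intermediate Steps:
$S{\left(K \right)} = -3 + \frac{2 K}{9}$ ($S{\left(K \right)} = -3 + \frac{K + K}{9} = -3 + \frac{2 K}{9}$)
$T = -25$
$u{\left(N \right)} = N \left(4 + N\right)$
$T u{\left(S{\left(-6 \right)} \right)} = - 25 \left(-3 + \frac{2}{9} \left(-6\right)\right) \left(4 + \left(-3 + \frac{2}{9} \left(-6\right)\right)\right) = - 25 \left(-3 - \frac{4}{3}\right) \left(4 - \frac{13}{3}\right) = - 25 \left(- \frac{13 \left(4 - \frac{13}{3}\right)}{3}\right) = - 25 \left(\left(- \frac{13}{3}\right) \left(- \frac{1}{3}\right)\right) = \left(-25\right) \frac{13}{9} = - \frac{325}{9}$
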